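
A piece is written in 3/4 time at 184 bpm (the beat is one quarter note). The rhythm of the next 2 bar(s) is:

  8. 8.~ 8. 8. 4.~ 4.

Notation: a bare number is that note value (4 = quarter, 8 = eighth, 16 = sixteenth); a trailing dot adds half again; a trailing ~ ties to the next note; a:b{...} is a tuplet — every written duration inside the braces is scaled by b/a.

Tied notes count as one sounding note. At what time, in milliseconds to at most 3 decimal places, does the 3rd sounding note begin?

1. 0.0ms @ 0 + 244.565ms (3/4)
2. 244.565ms @ 3/4 + 489.13ms (3/2)
3. 733.696ms @ 9/4 + 244.565ms (3/4)
4. 978.261ms @ 3 + 978.261ms (3)

note 3 onset = 9/4b = 733.696ms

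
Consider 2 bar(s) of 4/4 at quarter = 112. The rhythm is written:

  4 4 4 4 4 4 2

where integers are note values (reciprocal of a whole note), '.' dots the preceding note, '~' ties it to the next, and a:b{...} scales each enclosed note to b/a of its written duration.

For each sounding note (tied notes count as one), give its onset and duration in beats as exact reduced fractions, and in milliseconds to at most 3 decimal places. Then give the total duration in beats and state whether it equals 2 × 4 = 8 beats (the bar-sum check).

1) 0.0ms=0b +535.714ms=1b
2) 535.714ms=1b +535.714ms=1b
3) 1071.429ms=2b +535.714ms=1b
4) 1607.143ms=3b +535.714ms=1b
5) 2142.857ms=4b +535.714ms=1b
6) 2678.571ms=5b +535.714ms=1b
7) 3214.286ms=6b +1071.429ms=2b
Σ=8b of 8 (112bpm 4/4) — PASS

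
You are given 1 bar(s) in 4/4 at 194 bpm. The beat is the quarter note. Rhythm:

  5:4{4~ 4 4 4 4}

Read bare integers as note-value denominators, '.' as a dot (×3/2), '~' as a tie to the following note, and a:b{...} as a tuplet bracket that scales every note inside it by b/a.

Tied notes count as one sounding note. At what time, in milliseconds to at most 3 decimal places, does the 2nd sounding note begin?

note 2 onset = 8/5b = 494.845ms

1. 0.0ms @ 0 + 494.845ms (8/5)
2. 494.845ms @ 8/5 + 247.423ms (4/5)
3. 742.268ms @ 12/5 + 247.423ms (4/5)
4. 989.691ms @ 16/5 + 247.423ms (4/5)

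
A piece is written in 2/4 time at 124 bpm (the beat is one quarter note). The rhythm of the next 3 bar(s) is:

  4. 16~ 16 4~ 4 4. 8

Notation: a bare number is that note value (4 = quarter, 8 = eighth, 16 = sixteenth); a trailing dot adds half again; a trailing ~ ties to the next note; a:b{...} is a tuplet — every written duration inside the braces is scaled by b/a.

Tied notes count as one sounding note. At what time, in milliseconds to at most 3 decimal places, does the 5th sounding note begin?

note 5 onset = 11/2b = 2661.29ms

1. 0.0ms @ 0 + 725.806ms (3/2)
2. 725.806ms @ 3/2 + 241.935ms (1/2)
3. 967.742ms @ 2 + 967.742ms (2)
4. 1935.484ms @ 4 + 725.806ms (3/2)
5. 2661.29ms @ 11/2 + 241.935ms (1/2)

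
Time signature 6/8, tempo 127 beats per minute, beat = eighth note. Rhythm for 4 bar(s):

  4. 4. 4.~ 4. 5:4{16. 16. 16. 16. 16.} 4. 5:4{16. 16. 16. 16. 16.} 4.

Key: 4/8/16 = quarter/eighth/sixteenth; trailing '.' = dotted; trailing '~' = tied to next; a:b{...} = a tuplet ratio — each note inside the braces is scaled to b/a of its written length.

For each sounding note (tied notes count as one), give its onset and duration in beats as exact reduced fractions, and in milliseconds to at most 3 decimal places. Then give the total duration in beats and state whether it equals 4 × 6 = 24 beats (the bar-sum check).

1) 0.0ms=0b +1417.323ms=3b
2) 1417.323ms=3b +1417.323ms=3b
3) 2834.646ms=6b +2834.646ms=6b
4) 5669.291ms=12b +283.465ms=3/5b
5) 5952.756ms=63/5b +283.465ms=3/5b
6) 6236.22ms=66/5b +283.465ms=3/5b
7) 6519.685ms=69/5b +283.465ms=3/5b
8) 6803.15ms=72/5b +283.465ms=3/5b
9) 7086.614ms=15b +1417.323ms=3b
10) 8503.937ms=18b +283.465ms=3/5b
11) 8787.402ms=93/5b +283.465ms=3/5b
12) 9070.866ms=96/5b +283.465ms=3/5b
13) 9354.331ms=99/5b +283.465ms=3/5b
14) 9637.795ms=102/5b +283.465ms=3/5b
15) 9921.26ms=21b +1417.323ms=3b
Σ=24b of 24 (127bpm 6/8) — PASS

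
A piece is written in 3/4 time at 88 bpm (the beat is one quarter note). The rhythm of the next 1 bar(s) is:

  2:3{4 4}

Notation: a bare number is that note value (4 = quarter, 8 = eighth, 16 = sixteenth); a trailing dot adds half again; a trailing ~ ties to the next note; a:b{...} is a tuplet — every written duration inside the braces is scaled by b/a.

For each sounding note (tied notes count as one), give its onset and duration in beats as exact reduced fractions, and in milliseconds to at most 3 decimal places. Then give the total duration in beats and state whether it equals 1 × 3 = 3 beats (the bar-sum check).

1) 0.0ms=0b +1022.727ms=3/2b
2) 1022.727ms=3/2b +1022.727ms=3/2b
Σ=3b of 3 (88bpm 3/4) — PASS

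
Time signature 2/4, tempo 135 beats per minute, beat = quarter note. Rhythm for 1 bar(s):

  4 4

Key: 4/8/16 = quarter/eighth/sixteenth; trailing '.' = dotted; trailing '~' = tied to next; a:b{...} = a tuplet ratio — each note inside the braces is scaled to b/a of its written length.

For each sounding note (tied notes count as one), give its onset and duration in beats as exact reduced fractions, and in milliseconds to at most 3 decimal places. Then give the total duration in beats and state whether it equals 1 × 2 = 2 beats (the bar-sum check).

1) 0.0ms=0b +444.444ms=1b
2) 444.444ms=1b +444.444ms=1b
Σ=2b of 2 (135bpm 2/4) — PASS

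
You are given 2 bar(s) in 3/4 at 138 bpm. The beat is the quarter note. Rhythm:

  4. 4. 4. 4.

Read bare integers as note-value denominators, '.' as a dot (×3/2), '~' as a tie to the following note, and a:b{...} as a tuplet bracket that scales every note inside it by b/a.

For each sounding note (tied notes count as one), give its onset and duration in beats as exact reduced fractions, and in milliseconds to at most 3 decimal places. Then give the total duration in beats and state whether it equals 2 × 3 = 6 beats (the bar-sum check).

1) 0.0ms=0b +652.174ms=3/2b
2) 652.174ms=3/2b +652.174ms=3/2b
3) 1304.348ms=3b +652.174ms=3/2b
4) 1956.522ms=9/2b +652.174ms=3/2b
Σ=6b of 6 (138bpm 3/4) — PASS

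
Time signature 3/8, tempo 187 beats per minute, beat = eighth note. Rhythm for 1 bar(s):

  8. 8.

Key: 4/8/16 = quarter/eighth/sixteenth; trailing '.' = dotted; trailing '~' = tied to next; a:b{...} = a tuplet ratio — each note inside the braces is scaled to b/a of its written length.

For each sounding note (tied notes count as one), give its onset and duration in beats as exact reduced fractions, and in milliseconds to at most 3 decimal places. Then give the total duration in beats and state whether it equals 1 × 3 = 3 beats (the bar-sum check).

1) 0.0ms=0b +481.283ms=3/2b
2) 481.283ms=3/2b +481.283ms=3/2b
Σ=3b of 3 (187bpm 3/8) — PASS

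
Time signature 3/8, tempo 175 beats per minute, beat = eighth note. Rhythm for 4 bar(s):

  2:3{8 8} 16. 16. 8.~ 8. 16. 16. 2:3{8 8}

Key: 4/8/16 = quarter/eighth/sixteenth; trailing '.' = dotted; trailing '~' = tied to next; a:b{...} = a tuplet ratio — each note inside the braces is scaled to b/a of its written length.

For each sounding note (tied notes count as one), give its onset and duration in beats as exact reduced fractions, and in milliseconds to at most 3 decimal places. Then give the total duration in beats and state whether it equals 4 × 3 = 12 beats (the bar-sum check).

1) 0.0ms=0b +514.286ms=3/2b
2) 514.286ms=3/2b +514.286ms=3/2b
3) 1028.571ms=3b +257.143ms=3/4b
4) 1285.714ms=15/4b +257.143ms=3/4b
5) 1542.857ms=9/2b +1028.571ms=3b
6) 2571.429ms=15/2b +257.143ms=3/4b
7) 2828.571ms=33/4b +257.143ms=3/4b
8) 3085.714ms=9b +514.286ms=3/2b
9) 3600.0ms=21/2b +514.286ms=3/2b
Σ=12b of 12 (175bpm 3/8) — PASS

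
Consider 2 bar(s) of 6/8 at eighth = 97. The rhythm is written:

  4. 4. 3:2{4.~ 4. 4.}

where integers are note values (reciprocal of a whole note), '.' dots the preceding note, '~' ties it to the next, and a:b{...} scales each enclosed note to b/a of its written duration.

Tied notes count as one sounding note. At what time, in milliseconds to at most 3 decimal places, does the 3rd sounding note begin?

note 3 onset = 6b = 3711.34ms

1. 0.0ms @ 0 + 1855.67ms (3)
2. 1855.67ms @ 3 + 1855.67ms (3)
3. 3711.34ms @ 6 + 2474.227ms (4)
4. 6185.567ms @ 10 + 1237.113ms (2)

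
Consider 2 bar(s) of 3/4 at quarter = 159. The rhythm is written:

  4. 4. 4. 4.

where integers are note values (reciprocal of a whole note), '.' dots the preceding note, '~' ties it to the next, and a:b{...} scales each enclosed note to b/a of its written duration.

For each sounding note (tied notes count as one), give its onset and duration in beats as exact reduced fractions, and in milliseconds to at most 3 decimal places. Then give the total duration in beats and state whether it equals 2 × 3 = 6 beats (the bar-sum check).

1) 0.0ms=0b +566.038ms=3/2b
2) 566.038ms=3/2b +566.038ms=3/2b
3) 1132.075ms=3b +566.038ms=3/2b
4) 1698.113ms=9/2b +566.038ms=3/2b
Σ=6b of 6 (159bpm 3/4) — PASS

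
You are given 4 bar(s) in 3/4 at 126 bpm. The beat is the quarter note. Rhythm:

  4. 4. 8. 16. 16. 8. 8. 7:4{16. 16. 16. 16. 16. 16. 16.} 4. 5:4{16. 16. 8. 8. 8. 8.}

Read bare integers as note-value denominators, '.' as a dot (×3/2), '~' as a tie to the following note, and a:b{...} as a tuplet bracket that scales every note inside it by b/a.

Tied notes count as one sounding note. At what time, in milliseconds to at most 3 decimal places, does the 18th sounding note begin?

note 18 onset = 48/5b = 4571.429ms

1. 0.0ms @ 0 + 714.286ms (3/2)
2. 714.286ms @ 3/2 + 714.286ms (3/2)
3. 1428.571ms @ 3 + 357.143ms (3/4)
4. 1785.714ms @ 15/4 + 178.571ms (3/8)
5. 1964.286ms @ 33/8 + 178.571ms (3/8)
6. 2142.857ms @ 9/2 + 357.143ms (3/4)
7. 2500.0ms @ 21/4 + 357.143ms (3/4)
8. 2857.143ms @ 6 + 102.041ms (3/14)
9. 2959.184ms @ 87/14 + 102.041ms (3/14)
10. 3061.224ms @ 45/7 + 102.041ms (3/14)
11. 3163.265ms @ 93/14 + 102.041ms (3/14)
12. 3265.306ms @ 48/7 + 102.041ms (3/14)
13. 3367.347ms @ 99/14 + 102.041ms (3/14)
14. 3469.388ms @ 51/7 + 102.041ms (3/14)
15. 3571.429ms @ 15/2 + 714.286ms (3/2)
16. 4285.714ms @ 9 + 142.857ms (3/10)
17. 4428.571ms @ 93/10 + 142.857ms (3/10)
18. 4571.429ms @ 48/5 + 285.714ms (3/5)
19. 4857.143ms @ 51/5 + 285.714ms (3/5)
20. 5142.857ms @ 54/5 + 285.714ms (3/5)
21. 5428.571ms @ 57/5 + 285.714ms (3/5)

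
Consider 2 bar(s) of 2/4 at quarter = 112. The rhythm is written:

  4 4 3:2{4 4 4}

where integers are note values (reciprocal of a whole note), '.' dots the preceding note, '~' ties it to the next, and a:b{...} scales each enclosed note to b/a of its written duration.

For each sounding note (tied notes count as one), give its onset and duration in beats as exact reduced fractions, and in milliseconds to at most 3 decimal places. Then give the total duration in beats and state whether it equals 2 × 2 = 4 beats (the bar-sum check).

1) 0.0ms=0b +535.714ms=1b
2) 535.714ms=1b +535.714ms=1b
3) 1071.429ms=2b +357.143ms=2/3b
4) 1428.571ms=8/3b +357.143ms=2/3b
5) 1785.714ms=10/3b +357.143ms=2/3b
Σ=4b of 4 (112bpm 2/4) — PASS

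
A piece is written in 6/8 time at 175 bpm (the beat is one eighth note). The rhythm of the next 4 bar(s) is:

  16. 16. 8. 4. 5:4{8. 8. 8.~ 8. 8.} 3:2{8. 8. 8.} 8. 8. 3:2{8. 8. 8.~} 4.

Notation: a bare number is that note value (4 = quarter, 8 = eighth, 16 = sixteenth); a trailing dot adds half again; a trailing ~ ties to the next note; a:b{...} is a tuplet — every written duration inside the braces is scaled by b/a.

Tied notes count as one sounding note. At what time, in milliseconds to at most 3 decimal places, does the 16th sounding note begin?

note 16 onset = 20b = 6857.143ms

1. 0.0ms @ 0 + 257.143ms (3/4)
2. 257.143ms @ 3/4 + 257.143ms (3/4)
3. 514.286ms @ 3/2 + 514.286ms (3/2)
4. 1028.571ms @ 3 + 1028.571ms (3)
5. 2057.143ms @ 6 + 411.429ms (6/5)
6. 2468.571ms @ 36/5 + 411.429ms (6/5)
7. 2880.0ms @ 42/5 + 822.857ms (12/5)
8. 3702.857ms @ 54/5 + 411.429ms (6/5)
9. 4114.286ms @ 12 + 342.857ms (1)
10. 4457.143ms @ 13 + 342.857ms (1)
11. 4800.0ms @ 14 + 342.857ms (1)
12. 5142.857ms @ 15 + 514.286ms (3/2)
13. 5657.143ms @ 33/2 + 514.286ms (3/2)
14. 6171.429ms @ 18 + 342.857ms (1)
15. 6514.286ms @ 19 + 342.857ms (1)
16. 6857.143ms @ 20 + 1371.429ms (4)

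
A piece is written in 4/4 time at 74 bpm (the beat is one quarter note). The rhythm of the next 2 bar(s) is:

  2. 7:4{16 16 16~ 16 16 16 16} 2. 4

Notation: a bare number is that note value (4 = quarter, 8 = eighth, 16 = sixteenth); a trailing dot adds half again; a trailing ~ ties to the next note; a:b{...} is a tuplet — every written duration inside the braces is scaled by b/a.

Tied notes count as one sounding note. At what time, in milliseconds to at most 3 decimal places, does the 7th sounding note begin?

1. 0.0ms @ 0 + 2432.432ms (3)
2. 2432.432ms @ 3 + 115.83ms (1/7)
3. 2548.263ms @ 22/7 + 115.83ms (1/7)
4. 2664.093ms @ 23/7 + 231.66ms (2/7)
5. 2895.753ms @ 25/7 + 115.83ms (1/7)
6. 3011.583ms @ 26/7 + 115.83ms (1/7)
7. 3127.413ms @ 27/7 + 115.83ms (1/7)
8. 3243.243ms @ 4 + 2432.432ms (3)
9. 5675.676ms @ 7 + 810.811ms (1)

note 7 onset = 27/7b = 3127.413ms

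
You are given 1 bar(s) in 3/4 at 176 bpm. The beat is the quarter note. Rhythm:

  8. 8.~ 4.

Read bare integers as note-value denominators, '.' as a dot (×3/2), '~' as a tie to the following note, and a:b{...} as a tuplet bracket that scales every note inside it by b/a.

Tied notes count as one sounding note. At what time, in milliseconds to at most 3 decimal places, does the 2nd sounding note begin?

note 2 onset = 3/4b = 255.682ms

1. 0.0ms @ 0 + 255.682ms (3/4)
2. 255.682ms @ 3/4 + 767.045ms (9/4)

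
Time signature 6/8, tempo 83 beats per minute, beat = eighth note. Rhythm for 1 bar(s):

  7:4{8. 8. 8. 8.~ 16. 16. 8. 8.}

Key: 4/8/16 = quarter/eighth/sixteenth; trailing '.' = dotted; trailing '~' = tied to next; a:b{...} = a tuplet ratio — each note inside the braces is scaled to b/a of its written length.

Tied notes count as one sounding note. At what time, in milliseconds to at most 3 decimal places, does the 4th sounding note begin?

1. 0.0ms @ 0 + 619.621ms (6/7)
2. 619.621ms @ 6/7 + 619.621ms (6/7)
3. 1239.243ms @ 12/7 + 619.621ms (6/7)
4. 1858.864ms @ 18/7 + 929.432ms (9/7)
5. 2788.296ms @ 27/7 + 309.811ms (3/7)
6. 3098.107ms @ 30/7 + 619.621ms (6/7)
7. 3717.728ms @ 36/7 + 619.621ms (6/7)

note 4 onset = 18/7b = 1858.864ms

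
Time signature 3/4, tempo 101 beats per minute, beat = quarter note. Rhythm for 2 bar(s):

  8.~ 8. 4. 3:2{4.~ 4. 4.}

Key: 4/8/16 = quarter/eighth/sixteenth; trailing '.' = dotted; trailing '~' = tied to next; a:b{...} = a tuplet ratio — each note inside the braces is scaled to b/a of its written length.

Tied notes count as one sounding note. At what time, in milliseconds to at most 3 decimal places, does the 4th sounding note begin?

1. 0.0ms @ 0 + 891.089ms (3/2)
2. 891.089ms @ 3/2 + 891.089ms (3/2)
3. 1782.178ms @ 3 + 1188.119ms (2)
4. 2970.297ms @ 5 + 594.059ms (1)

note 4 onset = 5b = 2970.297ms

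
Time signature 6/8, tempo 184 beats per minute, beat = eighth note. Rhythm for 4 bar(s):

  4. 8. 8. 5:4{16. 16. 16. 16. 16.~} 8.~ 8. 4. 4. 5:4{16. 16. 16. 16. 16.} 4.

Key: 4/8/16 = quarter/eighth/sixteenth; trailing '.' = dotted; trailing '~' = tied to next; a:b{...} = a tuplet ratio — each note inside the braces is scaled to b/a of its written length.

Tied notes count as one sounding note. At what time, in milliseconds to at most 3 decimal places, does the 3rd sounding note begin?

1. 0.0ms @ 0 + 978.261ms (3)
2. 978.261ms @ 3 + 489.13ms (3/2)
3. 1467.391ms @ 9/2 + 489.13ms (3/2)
4. 1956.522ms @ 6 + 195.652ms (3/5)
5. 2152.174ms @ 33/5 + 195.652ms (3/5)
6. 2347.826ms @ 36/5 + 195.652ms (3/5)
7. 2543.478ms @ 39/5 + 195.652ms (3/5)
8. 2739.13ms @ 42/5 + 1173.913ms (18/5)
9. 3913.043ms @ 12 + 978.261ms (3)
10. 4891.304ms @ 15 + 978.261ms (3)
11. 5869.565ms @ 18 + 195.652ms (3/5)
12. 6065.217ms @ 93/5 + 195.652ms (3/5)
13. 6260.87ms @ 96/5 + 195.652ms (3/5)
14. 6456.522ms @ 99/5 + 195.652ms (3/5)
15. 6652.174ms @ 102/5 + 195.652ms (3/5)
16. 6847.826ms @ 21 + 978.261ms (3)

note 3 onset = 9/2b = 1467.391ms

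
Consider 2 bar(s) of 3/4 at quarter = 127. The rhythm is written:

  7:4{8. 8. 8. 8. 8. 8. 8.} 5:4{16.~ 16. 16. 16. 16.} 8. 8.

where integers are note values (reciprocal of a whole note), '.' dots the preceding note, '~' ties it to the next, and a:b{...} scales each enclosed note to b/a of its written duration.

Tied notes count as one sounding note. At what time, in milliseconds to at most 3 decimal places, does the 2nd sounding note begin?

1. 0.0ms @ 0 + 202.475ms (3/7)
2. 202.475ms @ 3/7 + 202.475ms (3/7)
3. 404.949ms @ 6/7 + 202.475ms (3/7)
4. 607.424ms @ 9/7 + 202.475ms (3/7)
5. 809.899ms @ 12/7 + 202.475ms (3/7)
6. 1012.373ms @ 15/7 + 202.475ms (3/7)
7. 1214.848ms @ 18/7 + 202.475ms (3/7)
8. 1417.323ms @ 3 + 283.465ms (3/5)
9. 1700.787ms @ 18/5 + 141.732ms (3/10)
10. 1842.52ms @ 39/10 + 141.732ms (3/10)
11. 1984.252ms @ 21/5 + 141.732ms (3/10)
12. 2125.984ms @ 9/2 + 354.331ms (3/4)
13. 2480.315ms @ 21/4 + 354.331ms (3/4)

note 2 onset = 3/7b = 202.475ms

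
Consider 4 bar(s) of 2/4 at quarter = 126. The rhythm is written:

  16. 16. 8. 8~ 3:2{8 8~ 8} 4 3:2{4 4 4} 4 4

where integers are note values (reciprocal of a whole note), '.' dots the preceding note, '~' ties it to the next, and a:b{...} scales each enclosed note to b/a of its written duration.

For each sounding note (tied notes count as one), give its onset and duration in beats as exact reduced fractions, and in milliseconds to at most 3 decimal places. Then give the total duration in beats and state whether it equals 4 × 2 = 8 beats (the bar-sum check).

1) 0.0ms=0b +178.571ms=3/8b
2) 178.571ms=3/8b +178.571ms=3/8b
3) 357.143ms=3/4b +357.143ms=3/4b
4) 714.286ms=3/2b +396.825ms=5/6b
5) 1111.111ms=7/3b +317.46ms=2/3b
6) 1428.571ms=3b +476.19ms=1b
7) 1904.762ms=4b +317.46ms=2/3b
8) 2222.222ms=14/3b +317.46ms=2/3b
9) 2539.683ms=16/3b +317.46ms=2/3b
10) 2857.143ms=6b +476.19ms=1b
11) 3333.333ms=7b +476.19ms=1b
Σ=8b of 8 (126bpm 2/4) — PASS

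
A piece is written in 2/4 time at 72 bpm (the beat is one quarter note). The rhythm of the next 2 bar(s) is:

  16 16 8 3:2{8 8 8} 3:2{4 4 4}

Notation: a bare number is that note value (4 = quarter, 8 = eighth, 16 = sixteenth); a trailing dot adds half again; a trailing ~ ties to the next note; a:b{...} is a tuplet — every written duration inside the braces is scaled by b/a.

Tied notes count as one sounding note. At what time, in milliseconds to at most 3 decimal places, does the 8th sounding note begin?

note 8 onset = 8/3b = 2222.222ms

1. 0.0ms @ 0 + 208.333ms (1/4)
2. 208.333ms @ 1/4 + 208.333ms (1/4)
3. 416.667ms @ 1/2 + 416.667ms (1/2)
4. 833.333ms @ 1 + 277.778ms (1/3)
5. 1111.111ms @ 4/3 + 277.778ms (1/3)
6. 1388.889ms @ 5/3 + 277.778ms (1/3)
7. 1666.667ms @ 2 + 555.556ms (2/3)
8. 2222.222ms @ 8/3 + 555.556ms (2/3)
9. 2777.778ms @ 10/3 + 555.556ms (2/3)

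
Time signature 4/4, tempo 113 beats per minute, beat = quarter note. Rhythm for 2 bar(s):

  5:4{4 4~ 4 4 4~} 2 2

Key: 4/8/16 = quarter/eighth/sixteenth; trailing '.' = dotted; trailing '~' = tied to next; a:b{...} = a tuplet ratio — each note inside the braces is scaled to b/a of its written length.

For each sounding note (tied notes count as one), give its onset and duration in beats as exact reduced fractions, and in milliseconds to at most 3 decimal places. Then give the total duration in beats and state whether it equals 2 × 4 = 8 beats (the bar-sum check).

1) 0.0ms=0b +424.779ms=4/5b
2) 424.779ms=4/5b +849.558ms=8/5b
3) 1274.336ms=12/5b +424.779ms=4/5b
4) 1699.115ms=16/5b +1486.726ms=14/5b
5) 3185.841ms=6b +1061.947ms=2b
Σ=8b of 8 (113bpm 4/4) — PASS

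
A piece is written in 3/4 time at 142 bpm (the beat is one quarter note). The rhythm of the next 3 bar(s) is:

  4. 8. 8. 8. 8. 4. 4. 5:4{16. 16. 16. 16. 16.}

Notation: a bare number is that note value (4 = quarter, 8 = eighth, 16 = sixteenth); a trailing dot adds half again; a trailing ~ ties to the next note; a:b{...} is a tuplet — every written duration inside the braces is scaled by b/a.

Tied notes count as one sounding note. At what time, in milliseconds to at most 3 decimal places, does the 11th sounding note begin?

1. 0.0ms @ 0 + 633.803ms (3/2)
2. 633.803ms @ 3/2 + 316.901ms (3/4)
3. 950.704ms @ 9/4 + 316.901ms (3/4)
4. 1267.606ms @ 3 + 316.901ms (3/4)
5. 1584.507ms @ 15/4 + 316.901ms (3/4)
6. 1901.408ms @ 9/2 + 633.803ms (3/2)
7. 2535.211ms @ 6 + 633.803ms (3/2)
8. 3169.014ms @ 15/2 + 126.761ms (3/10)
9. 3295.775ms @ 39/5 + 126.761ms (3/10)
10. 3422.535ms @ 81/10 + 126.761ms (3/10)
11. 3549.296ms @ 42/5 + 126.761ms (3/10)
12. 3676.056ms @ 87/10 + 126.761ms (3/10)

note 11 onset = 42/5b = 3549.296ms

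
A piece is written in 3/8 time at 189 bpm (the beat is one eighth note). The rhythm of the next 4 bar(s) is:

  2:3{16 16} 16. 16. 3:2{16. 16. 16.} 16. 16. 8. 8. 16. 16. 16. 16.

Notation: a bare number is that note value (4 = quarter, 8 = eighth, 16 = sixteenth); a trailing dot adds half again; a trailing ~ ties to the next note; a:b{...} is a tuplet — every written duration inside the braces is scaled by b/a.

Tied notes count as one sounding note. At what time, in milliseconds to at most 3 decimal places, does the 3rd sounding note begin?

note 3 onset = 3/2b = 476.19ms

1. 0.0ms @ 0 + 238.095ms (3/4)
2. 238.095ms @ 3/4 + 238.095ms (3/4)
3. 476.19ms @ 3/2 + 238.095ms (3/4)
4. 714.286ms @ 9/4 + 238.095ms (3/4)
5. 952.381ms @ 3 + 158.73ms (1/2)
6. 1111.111ms @ 7/2 + 158.73ms (1/2)
7. 1269.841ms @ 4 + 158.73ms (1/2)
8. 1428.571ms @ 9/2 + 238.095ms (3/4)
9. 1666.667ms @ 21/4 + 238.095ms (3/4)
10. 1904.762ms @ 6 + 476.19ms (3/2)
11. 2380.952ms @ 15/2 + 476.19ms (3/2)
12. 2857.143ms @ 9 + 238.095ms (3/4)
13. 3095.238ms @ 39/4 + 238.095ms (3/4)
14. 3333.333ms @ 21/2 + 238.095ms (3/4)
15. 3571.429ms @ 45/4 + 238.095ms (3/4)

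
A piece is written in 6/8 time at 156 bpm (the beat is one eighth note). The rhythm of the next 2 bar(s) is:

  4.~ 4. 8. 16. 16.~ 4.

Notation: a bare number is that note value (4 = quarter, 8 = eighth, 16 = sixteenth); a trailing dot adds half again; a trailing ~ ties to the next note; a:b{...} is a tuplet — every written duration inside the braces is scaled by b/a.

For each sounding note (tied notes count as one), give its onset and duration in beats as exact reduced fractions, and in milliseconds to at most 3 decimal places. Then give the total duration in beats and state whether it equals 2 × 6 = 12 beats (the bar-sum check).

1) 0.0ms=0b +2307.692ms=6b
2) 2307.692ms=6b +576.923ms=3/2b
3) 2884.615ms=15/2b +288.462ms=3/4b
4) 3173.077ms=33/4b +1442.308ms=15/4b
Σ=12b of 12 (156bpm 6/8) — PASS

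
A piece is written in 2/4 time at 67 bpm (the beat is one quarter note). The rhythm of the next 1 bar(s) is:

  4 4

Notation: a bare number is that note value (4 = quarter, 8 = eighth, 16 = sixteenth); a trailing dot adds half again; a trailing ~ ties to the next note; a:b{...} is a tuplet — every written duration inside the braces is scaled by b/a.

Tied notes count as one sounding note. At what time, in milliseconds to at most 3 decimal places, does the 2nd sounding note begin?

1. 0.0ms @ 0 + 895.522ms (1)
2. 895.522ms @ 1 + 895.522ms (1)

note 2 onset = 1b = 895.522ms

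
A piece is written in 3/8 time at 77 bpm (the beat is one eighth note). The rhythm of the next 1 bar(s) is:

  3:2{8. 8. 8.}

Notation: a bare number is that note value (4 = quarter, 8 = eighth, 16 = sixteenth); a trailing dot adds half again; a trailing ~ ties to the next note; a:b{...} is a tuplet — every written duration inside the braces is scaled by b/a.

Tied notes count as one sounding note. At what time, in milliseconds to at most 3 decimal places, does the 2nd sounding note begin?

note 2 onset = 1b = 779.221ms

1. 0.0ms @ 0 + 779.221ms (1)
2. 779.221ms @ 1 + 779.221ms (1)
3. 1558.442ms @ 2 + 779.221ms (1)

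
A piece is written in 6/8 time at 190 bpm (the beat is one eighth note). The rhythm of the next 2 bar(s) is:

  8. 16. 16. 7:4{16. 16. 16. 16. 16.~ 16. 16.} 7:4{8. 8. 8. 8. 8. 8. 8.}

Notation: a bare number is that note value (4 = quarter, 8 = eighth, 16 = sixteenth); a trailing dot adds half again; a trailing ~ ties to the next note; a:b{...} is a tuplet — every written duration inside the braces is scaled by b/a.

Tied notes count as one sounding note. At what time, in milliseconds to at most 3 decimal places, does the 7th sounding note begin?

1. 0.0ms @ 0 + 473.684ms (3/2)
2. 473.684ms @ 3/2 + 236.842ms (3/4)
3. 710.526ms @ 9/4 + 236.842ms (3/4)
4. 947.368ms @ 3 + 135.338ms (3/7)
5. 1082.707ms @ 24/7 + 135.338ms (3/7)
6. 1218.045ms @ 27/7 + 135.338ms (3/7)
7. 1353.383ms @ 30/7 + 135.338ms (3/7)
8. 1488.722ms @ 33/7 + 270.677ms (6/7)
9. 1759.398ms @ 39/7 + 135.338ms (3/7)
10. 1894.737ms @ 6 + 270.677ms (6/7)
11. 2165.414ms @ 48/7 + 270.677ms (6/7)
12. 2436.09ms @ 54/7 + 270.677ms (6/7)
13. 2706.767ms @ 60/7 + 270.677ms (6/7)
14. 2977.444ms @ 66/7 + 270.677ms (6/7)
15. 3248.12ms @ 72/7 + 270.677ms (6/7)
16. 3518.797ms @ 78/7 + 270.677ms (6/7)

note 7 onset = 30/7b = 1353.383ms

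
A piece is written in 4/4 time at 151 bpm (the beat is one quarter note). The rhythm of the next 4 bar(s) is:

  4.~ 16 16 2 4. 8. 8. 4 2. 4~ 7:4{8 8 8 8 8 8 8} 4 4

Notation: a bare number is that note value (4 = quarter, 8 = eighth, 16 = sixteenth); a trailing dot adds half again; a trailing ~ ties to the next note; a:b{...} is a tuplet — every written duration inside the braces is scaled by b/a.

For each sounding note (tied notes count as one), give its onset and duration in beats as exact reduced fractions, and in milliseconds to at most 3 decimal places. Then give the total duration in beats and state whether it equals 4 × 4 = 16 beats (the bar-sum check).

1) 0.0ms=0b +695.364ms=7/4b
2) 695.364ms=7/4b +99.338ms=1/4b
3) 794.702ms=2b +794.702ms=2b
4) 1589.404ms=4b +596.026ms=3/2b
5) 2185.43ms=11/2b +298.013ms=3/4b
6) 2483.444ms=25/4b +298.013ms=3/4b
7) 2781.457ms=7b +397.351ms=1b
8) 3178.808ms=8b +1192.053ms=3b
9) 4370.861ms=11b +510.88ms=9/7b
10) 4881.741ms=86/7b +113.529ms=2/7b
11) 4995.27ms=88/7b +113.529ms=2/7b
12) 5108.798ms=90/7b +113.529ms=2/7b
13) 5222.327ms=92/7b +113.529ms=2/7b
14) 5335.856ms=94/7b +113.529ms=2/7b
15) 5449.385ms=96/7b +113.529ms=2/7b
16) 5562.914ms=14b +397.351ms=1b
17) 5960.265ms=15b +397.351ms=1b
Σ=16b of 16 (151bpm 4/4) — PASS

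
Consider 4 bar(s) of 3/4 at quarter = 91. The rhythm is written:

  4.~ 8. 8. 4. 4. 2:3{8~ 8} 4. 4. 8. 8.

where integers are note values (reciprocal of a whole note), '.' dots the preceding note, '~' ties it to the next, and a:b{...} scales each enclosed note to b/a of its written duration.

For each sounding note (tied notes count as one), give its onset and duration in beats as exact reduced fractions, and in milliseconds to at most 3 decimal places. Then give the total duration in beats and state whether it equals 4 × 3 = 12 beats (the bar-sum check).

1) 0.0ms=0b +1483.516ms=9/4b
2) 1483.516ms=9/4b +494.505ms=3/4b
3) 1978.022ms=3b +989.011ms=3/2b
4) 2967.033ms=9/2b +989.011ms=3/2b
5) 3956.044ms=6b +989.011ms=3/2b
6) 4945.055ms=15/2b +989.011ms=3/2b
7) 5934.066ms=9b +989.011ms=3/2b
8) 6923.077ms=21/2b +494.505ms=3/4b
9) 7417.582ms=45/4b +494.505ms=3/4b
Σ=12b of 12 (91bpm 3/4) — PASS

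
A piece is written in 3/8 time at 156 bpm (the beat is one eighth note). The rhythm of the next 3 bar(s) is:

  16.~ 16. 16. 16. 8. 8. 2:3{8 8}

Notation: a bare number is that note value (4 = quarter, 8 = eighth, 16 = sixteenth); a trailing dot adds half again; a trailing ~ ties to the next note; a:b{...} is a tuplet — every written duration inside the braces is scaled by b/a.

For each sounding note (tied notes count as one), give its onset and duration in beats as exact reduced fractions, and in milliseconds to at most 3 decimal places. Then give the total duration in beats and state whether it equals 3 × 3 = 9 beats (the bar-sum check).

1) 0.0ms=0b +576.923ms=3/2b
2) 576.923ms=3/2b +288.462ms=3/4b
3) 865.385ms=9/4b +288.462ms=3/4b
4) 1153.846ms=3b +576.923ms=3/2b
5) 1730.769ms=9/2b +576.923ms=3/2b
6) 2307.692ms=6b +576.923ms=3/2b
7) 2884.615ms=15/2b +576.923ms=3/2b
Σ=9b of 9 (156bpm 3/8) — PASS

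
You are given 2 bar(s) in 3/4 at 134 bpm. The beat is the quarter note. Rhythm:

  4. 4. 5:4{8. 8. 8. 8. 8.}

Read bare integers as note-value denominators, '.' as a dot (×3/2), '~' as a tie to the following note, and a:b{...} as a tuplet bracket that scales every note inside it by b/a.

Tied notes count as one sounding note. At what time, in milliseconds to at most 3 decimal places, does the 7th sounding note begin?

note 7 onset = 27/5b = 2417.91ms

1. 0.0ms @ 0 + 671.642ms (3/2)
2. 671.642ms @ 3/2 + 671.642ms (3/2)
3. 1343.284ms @ 3 + 268.657ms (3/5)
4. 1611.94ms @ 18/5 + 268.657ms (3/5)
5. 1880.597ms @ 21/5 + 268.657ms (3/5)
6. 2149.254ms @ 24/5 + 268.657ms (3/5)
7. 2417.91ms @ 27/5 + 268.657ms (3/5)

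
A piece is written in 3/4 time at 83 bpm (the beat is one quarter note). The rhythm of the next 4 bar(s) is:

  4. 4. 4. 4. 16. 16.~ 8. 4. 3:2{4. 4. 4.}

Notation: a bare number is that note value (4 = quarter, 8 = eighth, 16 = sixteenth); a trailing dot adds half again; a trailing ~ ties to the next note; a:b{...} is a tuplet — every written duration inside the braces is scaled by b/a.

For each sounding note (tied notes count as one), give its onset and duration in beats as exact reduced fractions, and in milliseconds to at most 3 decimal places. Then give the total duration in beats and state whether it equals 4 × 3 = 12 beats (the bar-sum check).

1) 0.0ms=0b +1084.337ms=3/2b
2) 1084.337ms=3/2b +1084.337ms=3/2b
3) 2168.675ms=3b +1084.337ms=3/2b
4) 3253.012ms=9/2b +1084.337ms=3/2b
5) 4337.349ms=6b +271.084ms=3/8b
6) 4608.434ms=51/8b +813.253ms=9/8b
7) 5421.687ms=15/2b +1084.337ms=3/2b
8) 6506.024ms=9b +722.892ms=1b
9) 7228.916ms=10b +722.892ms=1b
10) 7951.807ms=11b +722.892ms=1b
Σ=12b of 12 (83bpm 3/4) — PASS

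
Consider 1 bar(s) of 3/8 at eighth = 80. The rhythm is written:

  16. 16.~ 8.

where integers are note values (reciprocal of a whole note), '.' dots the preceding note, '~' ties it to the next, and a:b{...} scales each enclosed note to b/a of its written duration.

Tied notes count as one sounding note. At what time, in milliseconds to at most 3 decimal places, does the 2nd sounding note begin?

1. 0.0ms @ 0 + 562.5ms (3/4)
2. 562.5ms @ 3/4 + 1687.5ms (9/4)

note 2 onset = 3/4b = 562.5ms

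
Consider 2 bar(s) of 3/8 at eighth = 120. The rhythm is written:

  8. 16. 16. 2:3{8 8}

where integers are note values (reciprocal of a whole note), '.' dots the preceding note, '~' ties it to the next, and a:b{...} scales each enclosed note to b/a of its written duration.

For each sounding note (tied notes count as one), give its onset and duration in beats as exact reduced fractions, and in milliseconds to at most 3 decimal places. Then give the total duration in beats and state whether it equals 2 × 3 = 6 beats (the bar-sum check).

1) 0.0ms=0b +750.0ms=3/2b
2) 750.0ms=3/2b +375.0ms=3/4b
3) 1125.0ms=9/4b +375.0ms=3/4b
4) 1500.0ms=3b +750.0ms=3/2b
5) 2250.0ms=9/2b +750.0ms=3/2b
Σ=6b of 6 (120bpm 3/8) — PASS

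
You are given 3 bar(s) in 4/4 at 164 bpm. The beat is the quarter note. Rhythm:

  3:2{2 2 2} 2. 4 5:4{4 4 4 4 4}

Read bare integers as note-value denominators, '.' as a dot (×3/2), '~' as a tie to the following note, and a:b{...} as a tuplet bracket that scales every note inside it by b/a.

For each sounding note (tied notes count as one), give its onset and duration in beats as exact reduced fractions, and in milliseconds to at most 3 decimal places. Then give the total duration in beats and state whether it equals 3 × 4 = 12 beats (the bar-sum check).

1) 0.0ms=0b +487.805ms=4/3b
2) 487.805ms=4/3b +487.805ms=4/3b
3) 975.61ms=8/3b +487.805ms=4/3b
4) 1463.415ms=4b +1097.561ms=3b
5) 2560.976ms=7b +365.854ms=1b
6) 2926.829ms=8b +292.683ms=4/5b
7) 3219.512ms=44/5b +292.683ms=4/5b
8) 3512.195ms=48/5b +292.683ms=4/5b
9) 3804.878ms=52/5b +292.683ms=4/5b
10) 4097.561ms=56/5b +292.683ms=4/5b
Σ=12b of 12 (164bpm 4/4) — PASS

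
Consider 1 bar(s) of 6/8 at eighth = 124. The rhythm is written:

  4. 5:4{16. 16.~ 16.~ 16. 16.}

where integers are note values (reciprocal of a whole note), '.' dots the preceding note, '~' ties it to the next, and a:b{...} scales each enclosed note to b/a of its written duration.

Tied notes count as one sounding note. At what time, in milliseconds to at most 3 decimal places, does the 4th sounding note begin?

1. 0.0ms @ 0 + 1451.613ms (3)
2. 1451.613ms @ 3 + 290.323ms (3/5)
3. 1741.935ms @ 18/5 + 870.968ms (9/5)
4. 2612.903ms @ 27/5 + 290.323ms (3/5)

note 4 onset = 27/5b = 2612.903ms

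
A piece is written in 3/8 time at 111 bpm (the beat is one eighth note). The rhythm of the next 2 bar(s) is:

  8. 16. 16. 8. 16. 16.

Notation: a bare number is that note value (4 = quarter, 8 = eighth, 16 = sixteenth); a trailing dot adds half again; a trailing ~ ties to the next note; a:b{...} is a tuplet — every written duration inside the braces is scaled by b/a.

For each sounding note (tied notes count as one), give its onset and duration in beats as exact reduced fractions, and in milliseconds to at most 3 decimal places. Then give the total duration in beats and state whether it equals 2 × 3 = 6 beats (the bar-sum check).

1) 0.0ms=0b +810.811ms=3/2b
2) 810.811ms=3/2b +405.405ms=3/4b
3) 1216.216ms=9/4b +405.405ms=3/4b
4) 1621.622ms=3b +810.811ms=3/2b
5) 2432.432ms=9/2b +405.405ms=3/4b
6) 2837.838ms=21/4b +405.405ms=3/4b
Σ=6b of 6 (111bpm 3/8) — PASS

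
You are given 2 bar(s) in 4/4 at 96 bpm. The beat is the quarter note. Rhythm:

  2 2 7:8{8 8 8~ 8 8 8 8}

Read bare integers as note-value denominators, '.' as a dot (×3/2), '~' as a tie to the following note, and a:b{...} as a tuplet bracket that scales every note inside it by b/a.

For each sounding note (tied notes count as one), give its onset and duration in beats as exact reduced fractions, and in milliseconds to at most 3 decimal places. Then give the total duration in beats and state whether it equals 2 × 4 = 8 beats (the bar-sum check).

1) 0.0ms=0b +1250.0ms=2b
2) 1250.0ms=2b +1250.0ms=2b
3) 2500.0ms=4b +357.143ms=4/7b
4) 2857.143ms=32/7b +357.143ms=4/7b
5) 3214.286ms=36/7b +714.286ms=8/7b
6) 3928.571ms=44/7b +357.143ms=4/7b
7) 4285.714ms=48/7b +357.143ms=4/7b
8) 4642.857ms=52/7b +357.143ms=4/7b
Σ=8b of 8 (96bpm 4/4) — PASS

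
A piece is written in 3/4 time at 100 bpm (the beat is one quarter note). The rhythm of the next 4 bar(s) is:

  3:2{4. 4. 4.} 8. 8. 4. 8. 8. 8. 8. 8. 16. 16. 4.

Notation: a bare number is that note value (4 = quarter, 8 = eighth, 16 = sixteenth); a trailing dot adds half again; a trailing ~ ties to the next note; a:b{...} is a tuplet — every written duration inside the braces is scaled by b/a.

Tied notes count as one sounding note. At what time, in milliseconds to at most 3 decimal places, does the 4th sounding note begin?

1. 0.0ms @ 0 + 600.0ms (1)
2. 600.0ms @ 1 + 600.0ms (1)
3. 1200.0ms @ 2 + 600.0ms (1)
4. 1800.0ms @ 3 + 450.0ms (3/4)
5. 2250.0ms @ 15/4 + 450.0ms (3/4)
6. 2700.0ms @ 9/2 + 900.0ms (3/2)
7. 3600.0ms @ 6 + 450.0ms (3/4)
8. 4050.0ms @ 27/4 + 450.0ms (3/4)
9. 4500.0ms @ 15/2 + 450.0ms (3/4)
10. 4950.0ms @ 33/4 + 450.0ms (3/4)
11. 5400.0ms @ 9 + 450.0ms (3/4)
12. 5850.0ms @ 39/4 + 225.0ms (3/8)
13. 6075.0ms @ 81/8 + 225.0ms (3/8)
14. 6300.0ms @ 21/2 + 900.0ms (3/2)

note 4 onset = 3b = 1800.0ms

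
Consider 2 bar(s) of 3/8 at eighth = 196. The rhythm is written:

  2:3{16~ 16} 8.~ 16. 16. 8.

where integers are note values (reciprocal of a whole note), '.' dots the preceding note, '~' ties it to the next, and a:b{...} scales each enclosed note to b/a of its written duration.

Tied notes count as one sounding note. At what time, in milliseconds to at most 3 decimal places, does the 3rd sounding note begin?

1. 0.0ms @ 0 + 459.184ms (3/2)
2. 459.184ms @ 3/2 + 688.776ms (9/4)
3. 1147.959ms @ 15/4 + 229.592ms (3/4)
4. 1377.551ms @ 9/2 + 459.184ms (3/2)

note 3 onset = 15/4b = 1147.959ms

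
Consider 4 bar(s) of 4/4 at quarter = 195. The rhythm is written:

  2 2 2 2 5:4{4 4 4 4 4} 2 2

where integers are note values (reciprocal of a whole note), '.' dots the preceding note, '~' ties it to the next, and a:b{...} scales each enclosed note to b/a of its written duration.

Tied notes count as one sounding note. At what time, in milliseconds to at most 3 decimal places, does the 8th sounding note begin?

1. 0.0ms @ 0 + 615.385ms (2)
2. 615.385ms @ 2 + 615.385ms (2)
3. 1230.769ms @ 4 + 615.385ms (2)
4. 1846.154ms @ 6 + 615.385ms (2)
5. 2461.538ms @ 8 + 246.154ms (4/5)
6. 2707.692ms @ 44/5 + 246.154ms (4/5)
7. 2953.846ms @ 48/5 + 246.154ms (4/5)
8. 3200.0ms @ 52/5 + 246.154ms (4/5)
9. 3446.154ms @ 56/5 + 246.154ms (4/5)
10. 3692.308ms @ 12 + 615.385ms (2)
11. 4307.692ms @ 14 + 615.385ms (2)

note 8 onset = 52/5b = 3200.0ms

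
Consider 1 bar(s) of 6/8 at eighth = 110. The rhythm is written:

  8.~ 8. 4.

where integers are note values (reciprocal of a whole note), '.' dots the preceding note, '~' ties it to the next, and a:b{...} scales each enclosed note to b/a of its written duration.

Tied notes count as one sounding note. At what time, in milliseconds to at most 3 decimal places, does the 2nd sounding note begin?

1. 0.0ms @ 0 + 1636.364ms (3)
2. 1636.364ms @ 3 + 1636.364ms (3)

note 2 onset = 3b = 1636.364ms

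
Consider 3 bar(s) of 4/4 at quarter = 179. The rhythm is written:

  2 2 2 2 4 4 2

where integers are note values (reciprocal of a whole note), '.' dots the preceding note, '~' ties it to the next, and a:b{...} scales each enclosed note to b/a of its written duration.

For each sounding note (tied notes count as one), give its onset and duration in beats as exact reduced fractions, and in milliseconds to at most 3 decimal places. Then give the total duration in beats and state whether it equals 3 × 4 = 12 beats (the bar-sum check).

1) 0.0ms=0b +670.391ms=2b
2) 670.391ms=2b +670.391ms=2b
3) 1340.782ms=4b +670.391ms=2b
4) 2011.173ms=6b +670.391ms=2b
5) 2681.564ms=8b +335.196ms=1b
6) 3016.76ms=9b +335.196ms=1b
7) 3351.955ms=10b +670.391ms=2b
Σ=12b of 12 (179bpm 4/4) — PASS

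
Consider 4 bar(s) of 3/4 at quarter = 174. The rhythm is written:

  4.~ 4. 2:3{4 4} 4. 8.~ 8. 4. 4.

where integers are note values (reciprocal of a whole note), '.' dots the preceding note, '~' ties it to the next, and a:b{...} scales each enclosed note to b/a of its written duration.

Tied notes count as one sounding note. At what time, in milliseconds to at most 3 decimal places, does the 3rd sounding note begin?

1. 0.0ms @ 0 + 1034.483ms (3)
2. 1034.483ms @ 3 + 517.241ms (3/2)
3. 1551.724ms @ 9/2 + 517.241ms (3/2)
4. 2068.966ms @ 6 + 517.241ms (3/2)
5. 2586.207ms @ 15/2 + 517.241ms (3/2)
6. 3103.448ms @ 9 + 517.241ms (3/2)
7. 3620.69ms @ 21/2 + 517.241ms (3/2)

note 3 onset = 9/2b = 1551.724ms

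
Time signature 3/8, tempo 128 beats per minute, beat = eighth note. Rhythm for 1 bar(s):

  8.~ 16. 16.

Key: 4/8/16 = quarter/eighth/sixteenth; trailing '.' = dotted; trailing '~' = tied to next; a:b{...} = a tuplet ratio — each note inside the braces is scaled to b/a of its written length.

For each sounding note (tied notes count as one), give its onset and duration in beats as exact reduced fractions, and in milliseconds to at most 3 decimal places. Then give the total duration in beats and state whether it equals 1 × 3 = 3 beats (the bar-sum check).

1) 0.0ms=0b +1054.688ms=9/4b
2) 1054.688ms=9/4b +351.562ms=3/4b
Σ=3b of 3 (128bpm 3/8) — PASS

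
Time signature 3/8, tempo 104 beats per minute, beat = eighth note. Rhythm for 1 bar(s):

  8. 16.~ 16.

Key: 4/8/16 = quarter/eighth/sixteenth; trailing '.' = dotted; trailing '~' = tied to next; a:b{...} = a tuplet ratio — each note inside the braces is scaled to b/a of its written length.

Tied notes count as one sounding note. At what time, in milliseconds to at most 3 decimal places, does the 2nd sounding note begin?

1. 0.0ms @ 0 + 865.385ms (3/2)
2. 865.385ms @ 3/2 + 865.385ms (3/2)

note 2 onset = 3/2b = 865.385ms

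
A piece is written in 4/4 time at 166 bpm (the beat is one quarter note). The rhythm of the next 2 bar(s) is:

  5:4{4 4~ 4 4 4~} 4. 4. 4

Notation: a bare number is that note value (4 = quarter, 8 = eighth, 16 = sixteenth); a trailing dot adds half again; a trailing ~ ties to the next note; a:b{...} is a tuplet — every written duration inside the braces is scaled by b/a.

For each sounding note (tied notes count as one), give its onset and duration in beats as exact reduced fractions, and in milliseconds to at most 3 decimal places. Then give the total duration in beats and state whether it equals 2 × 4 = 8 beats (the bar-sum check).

1) 0.0ms=0b +289.157ms=4/5b
2) 289.157ms=4/5b +578.313ms=8/5b
3) 867.47ms=12/5b +289.157ms=4/5b
4) 1156.627ms=16/5b +831.325ms=23/10b
5) 1987.952ms=11/2b +542.169ms=3/2b
6) 2530.12ms=7b +361.446ms=1b
Σ=8b of 8 (166bpm 4/4) — PASS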